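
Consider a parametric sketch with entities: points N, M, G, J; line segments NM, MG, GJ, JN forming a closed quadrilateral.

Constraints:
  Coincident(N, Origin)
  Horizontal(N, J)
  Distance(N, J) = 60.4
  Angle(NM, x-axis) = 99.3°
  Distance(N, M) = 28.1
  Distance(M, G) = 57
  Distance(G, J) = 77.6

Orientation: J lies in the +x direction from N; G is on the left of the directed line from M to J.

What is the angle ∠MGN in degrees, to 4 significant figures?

15.52°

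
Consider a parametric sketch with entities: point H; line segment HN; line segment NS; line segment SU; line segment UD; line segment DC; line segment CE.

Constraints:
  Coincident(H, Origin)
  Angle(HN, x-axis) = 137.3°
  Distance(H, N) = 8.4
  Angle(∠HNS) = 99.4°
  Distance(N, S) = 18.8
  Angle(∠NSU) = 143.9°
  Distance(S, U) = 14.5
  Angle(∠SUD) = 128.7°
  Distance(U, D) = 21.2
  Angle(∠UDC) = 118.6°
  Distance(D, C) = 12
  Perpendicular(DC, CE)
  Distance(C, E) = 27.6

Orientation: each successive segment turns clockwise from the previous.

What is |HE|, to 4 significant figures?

9.221

∠UDC = 118.6° gives DC at -92.10° from the x-axis; with |DC| = 12.0, C = (35.51, 3.696). DC ⟂ CE, so CE runs at 177.9°; with |CE| = 27.6, E = (7.929, 4.707). Then |HE| = |E − H| = 9.221.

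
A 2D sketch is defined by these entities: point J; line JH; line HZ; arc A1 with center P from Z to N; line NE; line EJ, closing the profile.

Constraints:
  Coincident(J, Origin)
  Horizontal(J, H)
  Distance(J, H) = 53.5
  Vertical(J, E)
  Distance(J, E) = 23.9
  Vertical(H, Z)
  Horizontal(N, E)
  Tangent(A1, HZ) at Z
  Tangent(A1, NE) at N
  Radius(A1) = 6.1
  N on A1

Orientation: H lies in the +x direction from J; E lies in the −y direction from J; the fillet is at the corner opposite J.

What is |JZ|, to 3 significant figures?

56.4

J is at the origin; JH is horizontal with |JH| = 53.5 and H on the +x side, so H = (53.5, 0.00). J and E share the same x with |JE| = 23.9 and E on the −y side, so E = (0.00, -23.9). The virtual corner opposite J is at (53.5, -23.9). The tangent condition forces PZ to be normal to HZ and A1 meets NE tangentially, so PN is at right angles to NE, with radius 6.1, so the center P sits 6.1 in from both sides at P = (47.4, -17.8). That places the tangent points at Z = (53.5, -17.8) on HZ and N = (47.4, -23.9) on NE. Then |JZ| = |Z − J| = 56.4.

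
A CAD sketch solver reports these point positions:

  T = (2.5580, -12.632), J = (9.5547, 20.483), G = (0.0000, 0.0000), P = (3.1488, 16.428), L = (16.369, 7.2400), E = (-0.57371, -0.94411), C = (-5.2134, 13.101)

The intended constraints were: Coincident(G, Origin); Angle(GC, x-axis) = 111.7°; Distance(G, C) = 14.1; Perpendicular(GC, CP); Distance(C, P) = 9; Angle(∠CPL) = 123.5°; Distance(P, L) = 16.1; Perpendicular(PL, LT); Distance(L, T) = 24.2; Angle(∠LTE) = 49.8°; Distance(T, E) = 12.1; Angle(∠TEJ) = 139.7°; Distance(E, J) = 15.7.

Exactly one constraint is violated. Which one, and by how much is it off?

Distance(E, J) = 15.7 — off by 8.00.

G = (0.00, 0.00) ✓; GC at 111.7° ✓; |GC| = 14.10 ✓; ∠(GC, CP) = 90.00° ✓; |CP| = 9.000 ✓; ∠CPL = 123.5° ✓; |PL| = 16.10 ✓; ∠(PL, LT) = 90.00° ✓; |LT| = 24.20 ✓; ∠LTE = 49.80° ✓; |TE| = 12.10 ✓; ∠TEJ = 139.7° ✓; |EJ| = 23.70 ✗.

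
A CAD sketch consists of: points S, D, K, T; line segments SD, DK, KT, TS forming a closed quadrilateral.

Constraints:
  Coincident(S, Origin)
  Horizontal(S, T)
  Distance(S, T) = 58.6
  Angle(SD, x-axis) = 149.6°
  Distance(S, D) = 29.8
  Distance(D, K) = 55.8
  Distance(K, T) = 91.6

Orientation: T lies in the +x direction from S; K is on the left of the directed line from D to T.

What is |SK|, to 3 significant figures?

66.7

Checks: |DK| = 55.80 ✓; |KT| = 91.60 ✓.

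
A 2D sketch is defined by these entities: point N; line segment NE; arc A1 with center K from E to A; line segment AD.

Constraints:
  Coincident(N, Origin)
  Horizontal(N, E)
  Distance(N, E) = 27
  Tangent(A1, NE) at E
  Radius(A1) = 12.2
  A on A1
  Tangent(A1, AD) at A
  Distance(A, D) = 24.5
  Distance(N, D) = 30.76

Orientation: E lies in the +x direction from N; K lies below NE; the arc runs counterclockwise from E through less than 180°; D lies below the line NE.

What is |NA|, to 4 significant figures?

17.44

N is at the origin; N and E share the same y with |NE| = 27.0 and E on the +x side, so E = (27.00, 0.000). The tangent condition forces KE to be normal to NE, so K = E + (0, -12.2) = (27.00, -12.20). Since KA ⟂ AD (tangency), |KD| = √(12.2² + 24.5²) = 27.37 regardless of where A sits on A1. So D lies on both circle(N, 30.76) and circle(K, 27.37); the below-NE intersection is D = (6.302, -30.11). A is the foot of the tangent from D: A = (15.74, -7.499).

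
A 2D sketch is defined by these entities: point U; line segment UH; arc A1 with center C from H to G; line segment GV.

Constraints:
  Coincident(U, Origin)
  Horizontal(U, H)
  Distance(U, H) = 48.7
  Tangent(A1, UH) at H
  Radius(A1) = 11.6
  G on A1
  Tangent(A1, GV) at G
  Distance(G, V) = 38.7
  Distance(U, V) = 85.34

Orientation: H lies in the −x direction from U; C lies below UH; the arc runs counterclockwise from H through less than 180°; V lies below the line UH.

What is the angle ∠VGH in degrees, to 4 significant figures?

145.5°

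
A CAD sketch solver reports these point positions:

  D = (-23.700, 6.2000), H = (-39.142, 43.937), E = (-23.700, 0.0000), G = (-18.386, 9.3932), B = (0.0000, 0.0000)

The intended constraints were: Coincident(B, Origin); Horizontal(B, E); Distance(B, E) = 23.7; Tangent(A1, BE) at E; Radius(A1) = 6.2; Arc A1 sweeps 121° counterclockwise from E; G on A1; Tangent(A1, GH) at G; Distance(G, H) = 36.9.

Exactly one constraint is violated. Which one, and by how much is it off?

Distance(G, H) = 36.9 — off by 3.40.

B = (0.00, 0.00) ✓; B.y = 0.00, E.y = 0.00 ✓; |BE| = 23.70 ✓; ∠(DE, EB) = 90.00° ✓; |DE| = 6.200 ✓; bearing(D→G) − bearing(D→E) = 121.0° ✓; |DG| = 6.200 ✓; ∠(DG, GH) = 90.00° ✓; |GH| = 40.30 ✗.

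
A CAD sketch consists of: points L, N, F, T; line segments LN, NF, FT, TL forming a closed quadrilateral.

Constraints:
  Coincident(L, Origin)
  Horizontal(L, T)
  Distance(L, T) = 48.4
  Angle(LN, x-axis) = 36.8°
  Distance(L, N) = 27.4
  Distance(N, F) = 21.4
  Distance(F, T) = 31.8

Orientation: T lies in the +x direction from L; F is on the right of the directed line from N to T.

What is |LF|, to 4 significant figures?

17.46

Checks: |NF| = 21.40 ✓; |FT| = 31.80 ✓.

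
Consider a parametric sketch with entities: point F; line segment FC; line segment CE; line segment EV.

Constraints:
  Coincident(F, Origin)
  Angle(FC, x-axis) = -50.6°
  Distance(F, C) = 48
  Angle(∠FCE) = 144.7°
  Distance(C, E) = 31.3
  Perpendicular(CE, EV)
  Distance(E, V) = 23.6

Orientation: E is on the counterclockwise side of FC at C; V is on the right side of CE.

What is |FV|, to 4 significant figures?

87.19

F is at the origin; FC runs at -50.6° with length 48.0, so C = 48.0·(cos -50.6°, sin -50.6°) = (30.47, -37.09). ∠FCE = 144.7°, so CE runs at -50.6° + (180° − 144.7°) = -15.30° from the x-axis; with |CE| = 31.3, E = C + 31.3·(cos -15.30°, sin -15.30°) = (60.66, -45.35). The perpendicularity gives EV at right angles to CE; with |EV| = 23.6 on the right of CE, V = E + 23.6·(-0.2639, -0.9646) = (54.43, -68.11). Then |FV| = |V − F| = 87.19.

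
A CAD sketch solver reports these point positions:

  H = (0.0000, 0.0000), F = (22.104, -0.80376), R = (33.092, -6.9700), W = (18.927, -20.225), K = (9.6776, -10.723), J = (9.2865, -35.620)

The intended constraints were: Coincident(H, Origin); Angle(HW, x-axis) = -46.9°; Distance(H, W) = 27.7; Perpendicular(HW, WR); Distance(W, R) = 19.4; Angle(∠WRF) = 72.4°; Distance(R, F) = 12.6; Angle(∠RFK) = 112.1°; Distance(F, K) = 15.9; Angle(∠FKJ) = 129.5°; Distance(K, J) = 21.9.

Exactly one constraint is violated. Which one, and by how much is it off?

Distance(K, J) = 21.9 — off by 3.00.

H = (0.00, 0.00) ✓; HW at -46.90° ✓; |HW| = 27.70 ✓; ∠(HW, WR) = 90.00° ✓; |WR| = 19.40 ✓; ∠WRF = 72.40° ✓; |RF| = 12.60 ✓; ∠RFK = 112.1° ✓; |FK| = 15.90 ✓; ∠FKJ = 129.5° ✓; |KJ| = 24.90 ✗.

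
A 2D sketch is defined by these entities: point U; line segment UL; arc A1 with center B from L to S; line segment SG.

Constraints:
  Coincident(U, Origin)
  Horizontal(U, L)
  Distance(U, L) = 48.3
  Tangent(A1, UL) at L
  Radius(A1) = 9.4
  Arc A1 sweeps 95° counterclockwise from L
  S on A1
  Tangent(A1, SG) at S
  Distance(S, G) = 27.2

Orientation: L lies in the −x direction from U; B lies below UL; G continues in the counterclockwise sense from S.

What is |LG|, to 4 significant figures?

37.97

U is at the origin; UL is horizontal with |UL| = 48.3 and L on the −x side, so L = (-48.30, 0.000). Since A1 is tangent to UL there, BL ⟂ UL, so B = L + (0, -9.4) = (-48.30, -9.400). On A1, L sits at bearing 90° from B; a 95° counterclockwise sweep puts S at bearing 185°, so S = B + 9.4·(cos 185°, sin 185°) = (-57.66, -10.22). Tangency of A1 to SG means the radius BS is perpendicular to SG, so SG runs along (−sin 185°, cos 185°); with |SG| = 27.2, G = (-55.29, -37.32). Then |LG| = |G − L| = 37.97.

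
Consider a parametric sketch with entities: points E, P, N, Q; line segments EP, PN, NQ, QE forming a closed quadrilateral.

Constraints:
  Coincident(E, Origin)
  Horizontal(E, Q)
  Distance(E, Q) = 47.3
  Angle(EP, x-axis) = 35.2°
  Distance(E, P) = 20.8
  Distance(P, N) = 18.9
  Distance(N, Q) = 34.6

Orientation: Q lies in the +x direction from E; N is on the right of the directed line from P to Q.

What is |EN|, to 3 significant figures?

14.8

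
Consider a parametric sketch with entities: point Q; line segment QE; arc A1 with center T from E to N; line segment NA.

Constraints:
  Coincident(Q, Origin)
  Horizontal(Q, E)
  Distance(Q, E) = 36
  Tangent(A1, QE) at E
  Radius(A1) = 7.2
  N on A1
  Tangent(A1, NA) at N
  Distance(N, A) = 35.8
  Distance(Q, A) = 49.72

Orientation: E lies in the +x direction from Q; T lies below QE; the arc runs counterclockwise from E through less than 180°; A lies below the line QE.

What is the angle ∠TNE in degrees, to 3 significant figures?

47.2°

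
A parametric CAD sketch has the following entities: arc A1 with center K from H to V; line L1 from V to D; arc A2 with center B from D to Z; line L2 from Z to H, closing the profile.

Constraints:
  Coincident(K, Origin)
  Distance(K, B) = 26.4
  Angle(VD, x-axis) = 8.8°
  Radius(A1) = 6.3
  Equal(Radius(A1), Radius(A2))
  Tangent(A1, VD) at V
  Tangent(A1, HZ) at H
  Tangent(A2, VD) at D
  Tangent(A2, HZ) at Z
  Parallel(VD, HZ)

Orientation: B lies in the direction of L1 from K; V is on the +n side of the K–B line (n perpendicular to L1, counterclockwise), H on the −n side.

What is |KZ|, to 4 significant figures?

27.14

Tangency of A1 to both parallel lines with radius 6.3 puts V and H at K ± 6.3·n: V = (-0.9638, 6.226), H = (0.9638, -6.226). Equal radii place D and Z the same way about B: D = B + 6.3·n = (25.13, 10.26), Z = B − 6.3·n = (27.05, -2.187). Then |KZ| = |Z − K| = 27.14.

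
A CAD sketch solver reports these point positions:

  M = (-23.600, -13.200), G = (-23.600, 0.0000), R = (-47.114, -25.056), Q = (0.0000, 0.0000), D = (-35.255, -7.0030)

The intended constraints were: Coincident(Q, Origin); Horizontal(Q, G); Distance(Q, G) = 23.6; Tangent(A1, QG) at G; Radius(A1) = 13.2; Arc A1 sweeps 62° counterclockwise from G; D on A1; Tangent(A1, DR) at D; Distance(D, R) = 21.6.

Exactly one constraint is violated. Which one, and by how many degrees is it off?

Tangent(A1, DR) at D — off by 5.30°.

Q = (0.00, 0.00) ✓; Q.y = 0.00, G.y = 0.00 ✓; |QG| = 23.60 ✓; ∠(MG, GQ) = 90.00° ✓; |MG| = 13.20 ✓; bearing(M→D) − bearing(M→G) = 62.00° ✓; |MD| = 13.20 ✓; ∠(MD, DR) = 95.30° ✗; |DR| = 21.60 ✓.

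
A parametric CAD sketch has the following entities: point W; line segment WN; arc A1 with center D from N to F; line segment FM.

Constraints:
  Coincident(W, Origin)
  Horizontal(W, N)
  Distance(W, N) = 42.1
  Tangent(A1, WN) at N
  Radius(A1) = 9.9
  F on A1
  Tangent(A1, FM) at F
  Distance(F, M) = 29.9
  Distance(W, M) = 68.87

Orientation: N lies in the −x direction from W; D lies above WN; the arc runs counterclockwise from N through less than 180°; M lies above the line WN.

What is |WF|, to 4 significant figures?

39.57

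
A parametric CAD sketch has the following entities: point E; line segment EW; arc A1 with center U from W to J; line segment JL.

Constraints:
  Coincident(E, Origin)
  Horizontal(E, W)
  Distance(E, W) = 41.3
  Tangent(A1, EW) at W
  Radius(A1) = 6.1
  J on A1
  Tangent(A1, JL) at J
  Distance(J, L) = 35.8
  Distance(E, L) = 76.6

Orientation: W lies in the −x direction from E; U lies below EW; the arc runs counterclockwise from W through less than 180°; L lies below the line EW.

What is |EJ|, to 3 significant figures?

45.3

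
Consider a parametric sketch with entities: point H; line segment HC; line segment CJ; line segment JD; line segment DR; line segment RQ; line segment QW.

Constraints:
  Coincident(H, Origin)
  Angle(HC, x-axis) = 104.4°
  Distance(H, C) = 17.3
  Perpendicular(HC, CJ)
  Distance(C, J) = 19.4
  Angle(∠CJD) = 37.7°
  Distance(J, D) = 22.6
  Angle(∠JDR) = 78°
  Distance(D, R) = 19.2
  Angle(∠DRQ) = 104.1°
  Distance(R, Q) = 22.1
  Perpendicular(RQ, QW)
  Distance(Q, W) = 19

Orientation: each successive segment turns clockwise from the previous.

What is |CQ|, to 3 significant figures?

20.4

H is at the origin; HC runs at 104.4° with length 17.3, so C = (-4.30, 16.8). HC ⟂ CJ, so CJ runs at 14.4°; with |CJ| = 19.4, J = (14.5, 21.6). ∠CJD = 37.7° gives JD at -128° from the x-axis; with |JD| = 22.6, D = (0.605, 3.75). ∠JDR = 78.0° gives DR at 130° from the x-axis; with |DR| = 19.2, R = (-11.8, 18.4). ∠DRQ = 104.1° gives RQ at 54.2° from the x-axis; with |RQ| = 22.1, Q = (1.17, 36.4). Then |CQ| = |Q − C| = 20.4.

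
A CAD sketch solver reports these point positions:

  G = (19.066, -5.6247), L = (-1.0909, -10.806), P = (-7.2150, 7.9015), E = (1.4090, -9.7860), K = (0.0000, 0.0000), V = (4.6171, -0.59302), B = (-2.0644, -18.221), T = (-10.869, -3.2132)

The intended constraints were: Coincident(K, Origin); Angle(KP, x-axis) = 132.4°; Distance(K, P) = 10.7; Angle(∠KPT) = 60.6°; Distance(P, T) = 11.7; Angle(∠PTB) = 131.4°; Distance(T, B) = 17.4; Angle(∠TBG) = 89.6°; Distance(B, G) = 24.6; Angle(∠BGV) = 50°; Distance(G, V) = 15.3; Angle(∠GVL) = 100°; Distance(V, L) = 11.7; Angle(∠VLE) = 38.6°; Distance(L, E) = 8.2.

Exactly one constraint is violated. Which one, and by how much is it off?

Distance(L, E) = 8.2 — off by 5.50.

K = (0.00, 0.00) ✓; KP at 132.4° ✓; |KP| = 10.70 ✓; ∠KPT = 60.60° ✓; |PT| = 11.70 ✓; ∠PTB = 131.4° ✓; |TB| = 17.40 ✓; ∠TBG = 89.60° ✓; |BG| = 24.60 ✓; ∠BGV = 50.00° ✓; |GV| = 15.30 ✓; ∠GVL = 100.0° ✓; |VL| = 11.70 ✓; ∠VLE = 38.60° ✓; |LE| = 2.700 ✗.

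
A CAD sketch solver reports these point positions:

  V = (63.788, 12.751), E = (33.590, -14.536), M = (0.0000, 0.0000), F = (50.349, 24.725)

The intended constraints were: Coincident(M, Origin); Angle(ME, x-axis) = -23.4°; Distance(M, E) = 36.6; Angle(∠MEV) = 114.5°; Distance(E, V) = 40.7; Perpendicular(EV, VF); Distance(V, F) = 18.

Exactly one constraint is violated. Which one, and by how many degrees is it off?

Perpendicular(EV, VF) — off by 6.20°.

M = (0.00, 0.00) ✓; ME at -23.40° ✓; |ME| = 36.60 ✓; ∠MEV = 114.5° ✓; |EV| = 40.70 ✓; ∠(EV, VF) = 96.20° ✗; |VF| = 18.00 ✓.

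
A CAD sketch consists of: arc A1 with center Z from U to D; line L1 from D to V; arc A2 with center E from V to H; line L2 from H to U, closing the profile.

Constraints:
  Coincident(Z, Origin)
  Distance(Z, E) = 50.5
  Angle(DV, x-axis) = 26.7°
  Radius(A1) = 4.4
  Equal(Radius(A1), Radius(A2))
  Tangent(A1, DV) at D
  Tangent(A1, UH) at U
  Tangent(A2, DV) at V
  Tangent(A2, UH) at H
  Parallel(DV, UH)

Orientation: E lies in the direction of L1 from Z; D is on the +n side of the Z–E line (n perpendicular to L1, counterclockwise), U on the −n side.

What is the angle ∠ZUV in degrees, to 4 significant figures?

80.12°

Tangency of A1 to both parallel lines with radius 4.4 puts D and U at Z ± 4.4·n: D = (-1.977, 3.931), U = (1.977, -3.931). Equal radii place V and H the same way about E: V = E + 4.4·n = (43.14, 26.62), H = E − 4.4·n = (47.09, 18.76). Then cos ∠ZUV = UZ·UV / (|UZ||UV|), giving 80.12°.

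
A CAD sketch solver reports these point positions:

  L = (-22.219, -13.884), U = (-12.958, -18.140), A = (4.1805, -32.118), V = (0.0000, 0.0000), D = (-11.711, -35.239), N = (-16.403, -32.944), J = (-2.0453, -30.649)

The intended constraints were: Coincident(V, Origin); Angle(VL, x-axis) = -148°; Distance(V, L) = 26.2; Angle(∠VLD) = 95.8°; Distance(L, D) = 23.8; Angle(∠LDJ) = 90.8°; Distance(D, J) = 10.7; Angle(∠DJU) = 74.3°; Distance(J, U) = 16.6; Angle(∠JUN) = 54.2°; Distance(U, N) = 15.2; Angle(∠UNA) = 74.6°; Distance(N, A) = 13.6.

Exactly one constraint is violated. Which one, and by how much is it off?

Distance(N, A) = 13.6 — off by 7.00.

V = (0.00, 0.00) ✓; VL at -148.0° ✓; |VL| = 26.20 ✓; ∠VLD = 95.80° ✓; |LD| = 23.80 ✓; ∠LDJ = 90.80° ✓; |DJ| = 10.70 ✓; ∠DJU = 74.30° ✓; |JU| = 16.60 ✓; ∠JUN = 54.20° ✓; |UN| = 15.20 ✓; ∠UNA = 74.60° ✓; |NA| = 20.60 ✗.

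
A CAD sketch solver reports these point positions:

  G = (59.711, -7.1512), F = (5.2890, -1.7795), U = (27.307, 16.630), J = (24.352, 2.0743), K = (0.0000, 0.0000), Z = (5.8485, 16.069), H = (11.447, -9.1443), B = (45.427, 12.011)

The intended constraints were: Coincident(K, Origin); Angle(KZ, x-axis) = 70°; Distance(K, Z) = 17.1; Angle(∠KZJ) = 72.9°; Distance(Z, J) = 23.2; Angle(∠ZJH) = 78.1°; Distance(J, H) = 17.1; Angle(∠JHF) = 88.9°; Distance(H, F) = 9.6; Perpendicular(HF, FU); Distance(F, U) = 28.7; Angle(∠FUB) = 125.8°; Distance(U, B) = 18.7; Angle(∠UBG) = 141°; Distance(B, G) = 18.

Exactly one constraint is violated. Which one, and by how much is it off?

Distance(B, G) = 18 — off by 5.90.

K = (0.00, 0.00) ✓; KZ at 70.00° ✓; |KZ| = 17.10 ✓; ∠KZJ = 72.90° ✓; |ZJ| = 23.20 ✓; ∠ZJH = 78.10° ✓; |JH| = 17.10 ✓; ∠JHF = 88.90° ✓; |HF| = 9.600 ✓; ∠(HF, FU) = 90.00° ✓; |FU| = 28.70 ✓; ∠FUB = 125.8° ✓; |UB| = 18.70 ✓; ∠UBG = 141.0° ✓; |BG| = 23.90 ✗.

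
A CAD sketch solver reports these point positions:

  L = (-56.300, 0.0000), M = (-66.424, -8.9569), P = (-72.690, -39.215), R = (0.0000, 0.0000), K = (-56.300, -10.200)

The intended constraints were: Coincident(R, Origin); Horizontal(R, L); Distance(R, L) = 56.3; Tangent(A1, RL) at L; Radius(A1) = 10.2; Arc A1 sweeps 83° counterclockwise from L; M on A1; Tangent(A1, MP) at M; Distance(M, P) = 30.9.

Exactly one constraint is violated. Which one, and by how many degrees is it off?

Tangent(A1, MP) at M — off by 4.70°.

R = (0.00, 0.00) ✓; R.y = 0.00, L.y = 0.00 ✓; |RL| = 56.30 ✓; ∠(KL, LR) = 90.00° ✓; |KL| = 10.20 ✓; bearing(K→M) − bearing(K→L) = 83.00° ✓; |KM| = 10.20 ✓; ∠(KM, MP) = 94.70° ✗; |MP| = 30.90 ✓.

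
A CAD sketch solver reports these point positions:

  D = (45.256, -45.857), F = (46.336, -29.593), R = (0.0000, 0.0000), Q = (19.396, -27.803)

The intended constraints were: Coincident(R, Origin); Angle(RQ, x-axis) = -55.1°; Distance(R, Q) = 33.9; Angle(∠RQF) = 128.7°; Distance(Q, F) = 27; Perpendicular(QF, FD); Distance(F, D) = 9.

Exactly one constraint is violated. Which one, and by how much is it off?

Distance(F, D) = 9 — off by 7.30.

R = (0.00, 0.00) ✓; RQ at -55.10° ✓; |RQ| = 33.90 ✓; ∠RQF = 128.7° ✓; |QF| = 27.00 ✓; ∠(QF, FD) = 90.00° ✓; |FD| = 16.30 ✗.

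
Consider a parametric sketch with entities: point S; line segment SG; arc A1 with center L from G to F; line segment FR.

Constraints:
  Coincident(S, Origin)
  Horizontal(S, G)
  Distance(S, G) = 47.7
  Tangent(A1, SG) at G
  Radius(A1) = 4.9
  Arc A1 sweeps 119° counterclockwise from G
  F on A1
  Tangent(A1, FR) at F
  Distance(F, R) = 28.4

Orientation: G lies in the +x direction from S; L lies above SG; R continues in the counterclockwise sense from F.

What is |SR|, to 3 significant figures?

49.9

On A1, G sits at bearing -90° from L; a 119° counterclockwise sweep puts F at bearing 29°, so F = L + 4.9·(cos 29°, sin 29°) = (52.0, 7.28). A1 meets FR tangentially, so LF is at right angles to FR, so FR runs along (−sin 29°, cos 29°); with |FR| = 28.4, R = (38.2, 32.1). Then |SR| = |R − S| = 49.9.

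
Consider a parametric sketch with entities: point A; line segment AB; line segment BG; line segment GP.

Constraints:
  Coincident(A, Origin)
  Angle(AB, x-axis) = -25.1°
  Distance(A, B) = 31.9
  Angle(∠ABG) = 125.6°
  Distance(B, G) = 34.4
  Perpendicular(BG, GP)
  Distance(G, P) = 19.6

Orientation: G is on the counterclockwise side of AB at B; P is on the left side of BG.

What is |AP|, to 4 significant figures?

53.35

A is at the origin; AB runs at -25.1° with length 31.9, so B = 31.9·(cos -25.1°, sin -25.1°) = (28.89, -13.53). ∠ABG = 125.6°, so BG runs at -25.1° + (180° − 125.6°) = 29.30° from the x-axis; with |BG| = 34.4, G = B + 34.4·(cos 29.30°, sin 29.30°) = (58.89, 3.303). The perpendicularity gives GP at right angles to BG; with |GP| = 19.6 on the left of BG, P = G + 19.6·(-0.4894, 0.8721) = (49.29, 20.40). Then |AP| = |P − A| = 53.35.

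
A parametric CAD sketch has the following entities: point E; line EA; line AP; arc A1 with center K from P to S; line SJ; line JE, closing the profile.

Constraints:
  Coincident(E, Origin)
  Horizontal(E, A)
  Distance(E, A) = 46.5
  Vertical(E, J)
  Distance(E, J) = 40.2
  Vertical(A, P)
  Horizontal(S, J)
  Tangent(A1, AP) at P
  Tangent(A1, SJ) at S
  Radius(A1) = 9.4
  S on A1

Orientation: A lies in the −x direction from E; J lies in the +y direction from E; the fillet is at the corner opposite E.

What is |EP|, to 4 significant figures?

55.78

E is at the origin; EA is horizontal with |EA| = 46.5 and A on the −x side, so A = (-46.50, 0.000). EJ is vertical with |EJ| = 40.2 and J on the +y side, so J = (0.000, 40.20). The virtual corner opposite E is at (-46.50, 40.20). Since A1 is tangent to AP there, KP ⟂ AP and tangency of A1 to SJ means the radius KS is perpendicular to SJ, with radius 9.4, so the center K sits 9.4 in from both sides at K = (-37.10, 30.80). That places the tangent points at P = (-46.50, 30.80) on AP and S = (-37.10, 40.20) on SJ. Then |EP| = |P − E| = 55.78.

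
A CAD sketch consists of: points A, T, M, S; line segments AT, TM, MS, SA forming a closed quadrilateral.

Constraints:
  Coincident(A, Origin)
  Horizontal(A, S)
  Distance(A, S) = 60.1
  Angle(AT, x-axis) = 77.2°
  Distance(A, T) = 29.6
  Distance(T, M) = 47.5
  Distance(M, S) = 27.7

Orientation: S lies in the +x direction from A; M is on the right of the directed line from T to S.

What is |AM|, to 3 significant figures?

35.6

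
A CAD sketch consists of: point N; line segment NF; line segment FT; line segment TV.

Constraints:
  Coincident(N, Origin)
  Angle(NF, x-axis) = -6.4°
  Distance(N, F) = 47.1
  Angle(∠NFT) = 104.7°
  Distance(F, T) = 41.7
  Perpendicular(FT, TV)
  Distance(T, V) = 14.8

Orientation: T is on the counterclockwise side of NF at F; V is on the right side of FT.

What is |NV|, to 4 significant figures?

80.76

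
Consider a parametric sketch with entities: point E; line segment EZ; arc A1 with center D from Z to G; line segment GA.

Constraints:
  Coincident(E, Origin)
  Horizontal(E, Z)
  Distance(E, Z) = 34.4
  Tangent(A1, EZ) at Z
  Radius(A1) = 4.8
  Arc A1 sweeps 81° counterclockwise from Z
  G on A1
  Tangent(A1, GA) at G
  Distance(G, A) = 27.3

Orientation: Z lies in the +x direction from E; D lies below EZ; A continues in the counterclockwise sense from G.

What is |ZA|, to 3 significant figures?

32.3

E is at the origin; E and Z share the same y with |EZ| = 34.4 and Z on the +x side, so Z = (34.4, 0.00). A1 meets EZ tangentially, so DZ is at right angles to EZ, so D = Z + (0, -4.8) = (34.4, -4.80). On A1, Z sits at bearing 90° from D; an 81° counterclockwise sweep puts G at bearing 171°, so G = D + 4.8·(cos 171°, sin 171°) = (29.7, -4.05). Tangency of A1 to GA means the radius DG is perpendicular to GA, so GA runs along (−sin 171°, cos 171°); with |GA| = 27.3, A = (25.4, -31.0). Then |ZA| = |A − Z| = 32.3.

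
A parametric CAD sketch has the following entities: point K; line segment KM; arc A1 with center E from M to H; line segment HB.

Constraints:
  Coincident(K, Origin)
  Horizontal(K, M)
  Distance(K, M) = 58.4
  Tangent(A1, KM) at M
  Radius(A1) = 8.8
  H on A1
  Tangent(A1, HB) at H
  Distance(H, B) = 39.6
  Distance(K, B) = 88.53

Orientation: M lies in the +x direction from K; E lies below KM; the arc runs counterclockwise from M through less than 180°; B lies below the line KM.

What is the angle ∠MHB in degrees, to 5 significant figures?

115.84°

K is at the origin; KM is horizontal with |KM| = 58.4 and M on the +x side, so M = (58.400, 0.0000). A1 meets KM tangentially, so EM is at right angles to KM, so E = M + (0, -8.8) = (58.400, -8.8000). Since EH ⟂ HB (tangency), |EB| = √(8.8² + 39.6²) = 40.566 regardless of where H sits on A1. So B lies on both circle(K, 88.53) and circle(E, 40.566); the below-KM intersection is B = (76.046, -45.327). H is the foot of the tangent from B: H = (51.495, -14.256).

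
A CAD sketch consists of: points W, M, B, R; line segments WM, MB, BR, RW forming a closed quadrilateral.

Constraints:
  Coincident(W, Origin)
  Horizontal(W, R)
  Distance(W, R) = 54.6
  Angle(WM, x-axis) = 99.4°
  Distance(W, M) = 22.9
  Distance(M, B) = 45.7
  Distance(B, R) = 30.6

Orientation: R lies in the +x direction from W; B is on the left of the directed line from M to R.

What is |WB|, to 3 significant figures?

50.1

Checks: |MB| = 45.70 ✓; |BR| = 30.60 ✓.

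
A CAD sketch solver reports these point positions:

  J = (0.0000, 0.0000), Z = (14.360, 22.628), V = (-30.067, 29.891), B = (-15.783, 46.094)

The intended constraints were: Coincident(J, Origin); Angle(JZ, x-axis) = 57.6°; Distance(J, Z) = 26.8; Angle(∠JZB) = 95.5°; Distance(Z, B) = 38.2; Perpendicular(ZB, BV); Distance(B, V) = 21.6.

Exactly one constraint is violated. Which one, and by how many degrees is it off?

Perpendicular(ZB, BV) — off by 3.50°.

J = (0.00, 0.00) ✓; JZ at 57.60° ✓; |JZ| = 26.80 ✓; ∠JZB = 95.50° ✓; |ZB| = 38.20 ✓; ∠(ZB, BV) = 86.50° ✗; |BV| = 21.60 ✓.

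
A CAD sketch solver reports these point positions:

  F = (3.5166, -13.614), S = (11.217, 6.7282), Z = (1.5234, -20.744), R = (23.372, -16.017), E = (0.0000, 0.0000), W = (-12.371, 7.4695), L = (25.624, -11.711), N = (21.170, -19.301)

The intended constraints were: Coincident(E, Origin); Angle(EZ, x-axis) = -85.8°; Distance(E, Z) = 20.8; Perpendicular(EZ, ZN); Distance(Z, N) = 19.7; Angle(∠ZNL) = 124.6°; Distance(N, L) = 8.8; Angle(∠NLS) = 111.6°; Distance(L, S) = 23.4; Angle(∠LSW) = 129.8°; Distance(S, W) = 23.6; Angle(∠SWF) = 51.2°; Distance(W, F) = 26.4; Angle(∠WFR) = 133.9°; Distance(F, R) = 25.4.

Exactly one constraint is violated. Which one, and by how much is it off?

Distance(F, R) = 25.4 — off by 5.40.

E = (0.00, 0.00) ✓; EZ at -85.80° ✓; |EZ| = 20.80 ✓; ∠(EZ, ZN) = 90.00° ✓; |ZN| = 19.70 ✓; ∠ZNL = 124.6° ✓; |NL| = 8.800 ✓; ∠NLS = 111.6° ✓; |LS| = 23.40 ✓; ∠LSW = 129.8° ✓; |SW| = 23.60 ✓; ∠SWF = 51.20° ✓; |WF| = 26.40 ✓; ∠WFR = 133.9° ✓; |FR| = 20.00 ✗.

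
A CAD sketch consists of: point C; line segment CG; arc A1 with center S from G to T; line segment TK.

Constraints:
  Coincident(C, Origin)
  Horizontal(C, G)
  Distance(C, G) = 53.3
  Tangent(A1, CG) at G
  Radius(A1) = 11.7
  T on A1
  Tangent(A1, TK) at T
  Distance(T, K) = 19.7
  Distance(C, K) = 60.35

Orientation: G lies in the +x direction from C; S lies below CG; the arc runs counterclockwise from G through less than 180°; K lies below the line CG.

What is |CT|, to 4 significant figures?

45.33

Checks: ∠(SG, GC) = 90.00° ✓; |ST| = 11.70 ✓; ∠(ST, TK) = 90.00° ✓; |TK| = 19.70 ✓; |CK| = 60.35 ✓.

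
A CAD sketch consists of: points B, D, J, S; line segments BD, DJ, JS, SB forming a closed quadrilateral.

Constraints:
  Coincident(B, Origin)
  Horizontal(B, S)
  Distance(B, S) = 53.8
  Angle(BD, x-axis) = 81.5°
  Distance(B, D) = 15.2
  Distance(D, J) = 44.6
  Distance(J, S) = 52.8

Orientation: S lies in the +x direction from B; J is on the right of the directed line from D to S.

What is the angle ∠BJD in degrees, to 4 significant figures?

8.877°

Checks: |DJ| = 44.60 ✓; |JS| = 52.80 ✓.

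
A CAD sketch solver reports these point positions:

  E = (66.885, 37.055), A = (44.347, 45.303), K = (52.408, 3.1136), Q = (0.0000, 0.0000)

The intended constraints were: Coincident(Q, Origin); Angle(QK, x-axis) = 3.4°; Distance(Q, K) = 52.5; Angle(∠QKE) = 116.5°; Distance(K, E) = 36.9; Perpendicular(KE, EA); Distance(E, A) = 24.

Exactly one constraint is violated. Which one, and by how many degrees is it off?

Perpendicular(KE, EA) — off by 3.00°.

Q = (0.00, 0.00) ✓; QK at 3.400° ✓; |QK| = 52.50 ✓; ∠QKE = 116.5° ✓; |KE| = 36.90 ✓; ∠(KE, EA) = 93.00° ✗; |EA| = 24.00 ✓.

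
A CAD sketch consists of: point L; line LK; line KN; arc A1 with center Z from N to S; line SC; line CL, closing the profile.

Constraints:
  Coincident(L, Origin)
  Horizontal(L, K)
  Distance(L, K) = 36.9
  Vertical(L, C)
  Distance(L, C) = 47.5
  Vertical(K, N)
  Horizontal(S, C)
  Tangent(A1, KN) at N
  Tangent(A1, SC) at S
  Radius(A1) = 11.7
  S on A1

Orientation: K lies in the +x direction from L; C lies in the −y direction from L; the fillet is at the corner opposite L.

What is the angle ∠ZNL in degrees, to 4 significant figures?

44.13°

L is at the origin; LK is horizontal with |LK| = 36.9 and K on the +x side, so K = (36.90, 0.000). L and C share the same x with |LC| = 47.5 and C on the −y side, so C = (0.000, -47.50). The virtual corner opposite L is at (36.90, -47.50). The tangent condition forces ZN to be normal to KN and since A1 is tangent to SC there, ZS ⟂ SC, with radius 11.7, so the center Z sits 11.7 in from both sides at Z = (25.20, -35.80). That places the tangent points at N = (36.90, -35.80) on KN and S = (25.20, -47.50) on SC. Then cos ∠ZNL = NZ·NL / (|NZ||NL|), giving 44.13°.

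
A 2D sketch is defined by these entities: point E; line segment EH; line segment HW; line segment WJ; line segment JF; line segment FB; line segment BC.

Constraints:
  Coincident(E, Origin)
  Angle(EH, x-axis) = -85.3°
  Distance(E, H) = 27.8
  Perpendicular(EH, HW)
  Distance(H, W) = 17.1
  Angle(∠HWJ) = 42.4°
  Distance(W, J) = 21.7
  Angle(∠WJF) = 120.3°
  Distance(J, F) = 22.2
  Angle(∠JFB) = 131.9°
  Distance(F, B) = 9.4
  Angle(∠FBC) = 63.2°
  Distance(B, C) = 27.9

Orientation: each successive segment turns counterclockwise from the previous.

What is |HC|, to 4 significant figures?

3.886

∠JFB = 131.9° gives FB at -109.9° from the x-axis; with |FB| = 9.4, B = (-21.63, -30.19). ∠FBC = 63.2° gives BC at 6.900° from the x-axis; with |BC| = 27.9, C = (6.066, -26.84). Then |HC| = |C − H| = 3.886.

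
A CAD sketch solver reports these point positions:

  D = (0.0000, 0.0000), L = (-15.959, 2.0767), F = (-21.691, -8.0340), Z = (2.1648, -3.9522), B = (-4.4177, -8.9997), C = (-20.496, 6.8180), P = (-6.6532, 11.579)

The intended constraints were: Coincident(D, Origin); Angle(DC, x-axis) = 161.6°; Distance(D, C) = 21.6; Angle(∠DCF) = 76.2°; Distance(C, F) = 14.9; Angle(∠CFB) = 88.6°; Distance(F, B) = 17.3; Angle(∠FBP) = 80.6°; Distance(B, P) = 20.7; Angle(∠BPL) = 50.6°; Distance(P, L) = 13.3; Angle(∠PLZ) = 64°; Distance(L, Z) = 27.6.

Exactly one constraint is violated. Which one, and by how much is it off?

Distance(L, Z) = 27.6 — off by 8.50.

D = (0.00, 0.00) ✓; DC at 161.6° ✓; |DC| = 21.60 ✓; ∠DCF = 76.20° ✓; |CF| = 14.90 ✓; ∠CFB = 88.60° ✓; |FB| = 17.30 ✓; ∠FBP = 80.60° ✓; |BP| = 20.70 ✓; ∠BPL = 50.60° ✓; |PL| = 13.30 ✓; ∠PLZ = 64.00° ✓; |LZ| = 19.10 ✗.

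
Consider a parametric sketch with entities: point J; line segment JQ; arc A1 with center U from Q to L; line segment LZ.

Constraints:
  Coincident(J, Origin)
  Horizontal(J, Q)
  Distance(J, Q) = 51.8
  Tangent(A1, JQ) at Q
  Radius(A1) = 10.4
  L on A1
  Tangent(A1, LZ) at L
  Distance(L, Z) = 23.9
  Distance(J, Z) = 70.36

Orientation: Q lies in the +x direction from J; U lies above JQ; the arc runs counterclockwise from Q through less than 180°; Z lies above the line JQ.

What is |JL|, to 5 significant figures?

63.127

Checks: |UL| = 10.40 ✓; ∠(UL, LZ) = 90.00° ✓; |LZ| = 23.90 ✓; |JZ| = 70.36 ✓.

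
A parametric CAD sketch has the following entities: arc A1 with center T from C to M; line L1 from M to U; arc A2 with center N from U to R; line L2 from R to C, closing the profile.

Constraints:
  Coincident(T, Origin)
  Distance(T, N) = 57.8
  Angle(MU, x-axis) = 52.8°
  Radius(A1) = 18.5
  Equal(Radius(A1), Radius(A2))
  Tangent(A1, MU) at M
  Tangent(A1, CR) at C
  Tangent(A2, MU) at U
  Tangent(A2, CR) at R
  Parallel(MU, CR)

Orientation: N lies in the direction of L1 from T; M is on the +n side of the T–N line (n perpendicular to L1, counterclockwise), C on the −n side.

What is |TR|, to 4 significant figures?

60.69

The slot axis is L1's direction at 52.8°, so u = (cos 52.8°, sin 52.8°) = (0.6046, 0.7965) and n = (−sin 52.8°, cos 52.8°) = (-0.7965, 0.6046). T is at the origin and N lies 57.8 along u from T, so N = 57.8·u = (34.95, 46.04). Tangency of A1 to both parallel lines with radius 18.5 puts M and C at T ± 18.5·n: M = (-14.74, 11.19), C = (14.74, -11.19). Equal radii place U and R the same way about N: U = N + 18.5·n = (20.21, 57.22), R = N − 18.5·n = (49.68, 34.85). Then |TR| = |R − T| = 60.69.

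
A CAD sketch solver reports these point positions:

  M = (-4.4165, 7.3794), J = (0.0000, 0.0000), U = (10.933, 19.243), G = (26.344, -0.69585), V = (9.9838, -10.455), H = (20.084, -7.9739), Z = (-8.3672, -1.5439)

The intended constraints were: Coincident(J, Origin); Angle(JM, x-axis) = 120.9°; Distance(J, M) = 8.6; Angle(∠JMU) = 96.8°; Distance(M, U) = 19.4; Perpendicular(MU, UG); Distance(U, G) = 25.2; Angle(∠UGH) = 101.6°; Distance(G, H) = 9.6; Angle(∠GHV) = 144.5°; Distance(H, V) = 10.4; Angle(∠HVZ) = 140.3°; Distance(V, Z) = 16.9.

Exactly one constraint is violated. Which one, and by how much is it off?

Distance(V, Z) = 16.9 — off by 3.50.

J = (0.00, 0.00) ✓; JM at 120.9° ✓; |JM| = 8.600 ✓; ∠JMU = 96.80° ✓; |MU| = 19.40 ✓; ∠(MU, UG) = 90.00° ✓; |UG| = 25.20 ✓; ∠UGH = 101.6° ✓; |GH| = 9.600 ✓; ∠GHV = 144.5° ✓; |HV| = 10.40 ✓; ∠HVZ = 140.3° ✓; |VZ| = 20.40 ✗.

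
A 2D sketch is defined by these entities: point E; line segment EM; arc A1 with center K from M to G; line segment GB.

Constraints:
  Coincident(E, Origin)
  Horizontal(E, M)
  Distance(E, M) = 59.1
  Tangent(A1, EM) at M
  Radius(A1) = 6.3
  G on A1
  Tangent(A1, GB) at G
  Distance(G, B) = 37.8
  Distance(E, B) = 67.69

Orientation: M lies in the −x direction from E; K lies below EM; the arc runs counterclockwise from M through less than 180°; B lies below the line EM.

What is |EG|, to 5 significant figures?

65.547

Checks: |KG| = 6.300 ✓; ∠(KG, GB) = 90.00° ✓; |GB| = 37.80 ✓; |EB| = 67.69 ✓.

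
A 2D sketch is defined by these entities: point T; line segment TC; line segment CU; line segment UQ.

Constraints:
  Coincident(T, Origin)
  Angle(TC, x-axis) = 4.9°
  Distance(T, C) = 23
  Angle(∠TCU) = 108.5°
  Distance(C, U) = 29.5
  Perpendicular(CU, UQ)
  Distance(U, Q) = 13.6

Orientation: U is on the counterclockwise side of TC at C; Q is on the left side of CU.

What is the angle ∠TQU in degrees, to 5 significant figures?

102.58°

T is at the origin; TC runs at 4.9° with length 23.0, so C = 23.0·(cos 4.9°, sin 4.9°) = (22.916, 1.9646). ∠TCU = 108.5°, so CU runs at 4.9° + (180° − 108.5°) = 76.400° from the x-axis; with |CU| = 29.5, U = C + 29.5·(cos 76.400°, sin 76.400°) = (29.853, 30.637). The perpendicularity gives UQ at right angles to CU; with |UQ| = 13.6 on the left of CU, Q = U + 13.6·(-0.97196, 0.23514) = (16.634, 33.835). Then cos ∠TQU = QT·QU / (|QT||QU|), giving 102.58°.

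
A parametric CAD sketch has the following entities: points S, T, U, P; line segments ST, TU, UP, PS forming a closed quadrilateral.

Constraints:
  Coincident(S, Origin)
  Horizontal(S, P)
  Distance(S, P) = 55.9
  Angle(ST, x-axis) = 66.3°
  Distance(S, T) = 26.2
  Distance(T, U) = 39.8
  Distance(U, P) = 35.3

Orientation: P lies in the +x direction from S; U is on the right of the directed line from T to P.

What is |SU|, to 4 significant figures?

27.07

S is at the origin; SP is horizontal with |SP| = 55.9 and P in +x, so P = (55.9, 0). ST runs at 66.3° with |ST| = 26.2, so T = (10.53, 23.99). U is determined by |TU| = 39.8 and |UP| = 35.3 together: it lies at the intersection of circle(T, 39.8) and circle(P, 35.3). With |TP| = 51.32, the foot of the radical line on TP is 28.95 from T and the perpendicular offset is √(39.8² − 28.95²) = 27.31. Taking the right-of-TP solution: U = (23.36, -13.69).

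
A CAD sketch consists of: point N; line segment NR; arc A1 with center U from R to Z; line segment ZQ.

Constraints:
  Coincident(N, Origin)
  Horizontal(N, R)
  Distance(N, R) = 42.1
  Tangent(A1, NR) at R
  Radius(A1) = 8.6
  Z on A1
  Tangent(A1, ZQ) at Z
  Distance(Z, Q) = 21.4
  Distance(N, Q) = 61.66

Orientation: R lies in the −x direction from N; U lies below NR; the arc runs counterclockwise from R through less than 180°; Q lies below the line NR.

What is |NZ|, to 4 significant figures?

50.95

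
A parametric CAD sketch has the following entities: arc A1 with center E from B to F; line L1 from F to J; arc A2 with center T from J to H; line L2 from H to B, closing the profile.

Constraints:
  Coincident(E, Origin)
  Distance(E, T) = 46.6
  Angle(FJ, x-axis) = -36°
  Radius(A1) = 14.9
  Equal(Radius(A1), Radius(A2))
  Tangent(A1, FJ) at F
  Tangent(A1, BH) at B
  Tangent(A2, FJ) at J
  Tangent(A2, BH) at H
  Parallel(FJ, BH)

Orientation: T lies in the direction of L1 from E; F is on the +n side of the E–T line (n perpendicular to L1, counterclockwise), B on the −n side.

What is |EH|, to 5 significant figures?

48.924

Tangency of A1 to both parallel lines with radius 14.9 puts F and B at E ± 14.9·n: F = (8.7580, 12.054), B = (-8.7580, -12.054). Equal radii place J and H the same way about T: J = T + 14.9·n = (46.458, -15.336), H = T − 14.9·n = (28.942, -39.445). Then |EH| = |H − E| = 48.924.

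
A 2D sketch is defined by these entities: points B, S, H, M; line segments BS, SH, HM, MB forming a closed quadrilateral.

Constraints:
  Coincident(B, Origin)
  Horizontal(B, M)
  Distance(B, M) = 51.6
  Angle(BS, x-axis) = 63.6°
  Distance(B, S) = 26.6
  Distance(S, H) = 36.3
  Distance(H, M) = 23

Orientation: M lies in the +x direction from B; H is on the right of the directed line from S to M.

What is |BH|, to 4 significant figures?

30.87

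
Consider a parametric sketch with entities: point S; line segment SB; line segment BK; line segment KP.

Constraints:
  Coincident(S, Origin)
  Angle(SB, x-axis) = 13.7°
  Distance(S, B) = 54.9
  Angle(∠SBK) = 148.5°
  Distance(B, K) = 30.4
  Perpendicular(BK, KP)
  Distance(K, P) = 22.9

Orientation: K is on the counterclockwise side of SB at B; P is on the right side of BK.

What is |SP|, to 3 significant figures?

92.9

∠SBK = 148.5°, so BK runs at 13.7° + (180° − 148.5°) = 45.2° from the x-axis; with |BK| = 30.4, K = B + 30.4·(cos 45.2°, sin 45.2°) = (74.8, 34.6). BK ⟂ KP; with |KP| = 22.9 on the right of BK, P = K + 22.9·(0.710, -0.705) = (91.0, 18.4). Then |SP| = |P − S| = 92.9.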